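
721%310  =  101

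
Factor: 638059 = 638059^1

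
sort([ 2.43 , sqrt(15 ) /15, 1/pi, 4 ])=[ sqrt( 15 ) /15 , 1/pi, 2.43,  4]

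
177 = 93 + 84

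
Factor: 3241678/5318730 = 3^( - 3)*5^( - 1)*11^1 * 29^1*5081^1*19699^(-1 ) = 1620839/2659365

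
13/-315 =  - 13/315= - 0.04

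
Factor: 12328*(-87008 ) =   -  2^8*23^1*67^1*2719^1=- 1072634624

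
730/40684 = 365/20342 = 0.02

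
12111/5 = 12111/5= 2422.20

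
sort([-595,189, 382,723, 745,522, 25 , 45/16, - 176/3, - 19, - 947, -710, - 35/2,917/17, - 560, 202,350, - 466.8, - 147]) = [ - 947,-710, - 595, - 560,-466.8,-147, - 176/3, - 19,  -  35/2,45/16,25,917/17,189,202,350,  382,  522 , 723,745]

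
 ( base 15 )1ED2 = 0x1A42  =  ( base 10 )6722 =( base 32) 6i2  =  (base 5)203342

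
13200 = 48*275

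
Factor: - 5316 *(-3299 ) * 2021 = 2^2*3^1*43^1 * 47^1*443^1*3299^1 = 35443255164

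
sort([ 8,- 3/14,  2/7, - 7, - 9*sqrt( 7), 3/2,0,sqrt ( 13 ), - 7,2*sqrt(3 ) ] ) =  [-9*sqrt( 7), - 7, - 7, - 3/14,0,2/7, 3/2, 2*sqrt (3), sqrt(13 ),8]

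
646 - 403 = 243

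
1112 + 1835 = 2947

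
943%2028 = 943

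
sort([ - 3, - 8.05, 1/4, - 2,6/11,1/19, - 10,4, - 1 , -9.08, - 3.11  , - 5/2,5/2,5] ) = [-10, - 9.08, - 8.05,-3.11, - 3,-5/2,  -  2,-1,1/19,1/4, 6/11 , 5/2,4,5 ]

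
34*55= 1870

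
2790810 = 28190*99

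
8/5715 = 8/5715=0.00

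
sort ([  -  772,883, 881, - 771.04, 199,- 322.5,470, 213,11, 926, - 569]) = [ - 772, - 771.04, - 569, - 322.5 , 11,  199,213,470, 881,883, 926] 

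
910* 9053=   8238230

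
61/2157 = 61/2157 = 0.03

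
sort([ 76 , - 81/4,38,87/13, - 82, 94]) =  [ - 82 , - 81/4,87/13,38,76, 94]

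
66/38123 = 66/38123 = 0.00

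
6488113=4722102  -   -1766011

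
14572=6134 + 8438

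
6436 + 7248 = 13684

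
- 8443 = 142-8585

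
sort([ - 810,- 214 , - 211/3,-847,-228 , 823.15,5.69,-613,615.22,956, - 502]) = [-847,-810, - 613,-502,  -  228,-214, - 211/3,5.69,615.22,823.15, 956]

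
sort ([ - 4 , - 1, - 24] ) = [ - 24, - 4, - 1]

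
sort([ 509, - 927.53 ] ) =[ - 927.53, 509]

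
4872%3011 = 1861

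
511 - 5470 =  -  4959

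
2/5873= 2/5873 = 0.00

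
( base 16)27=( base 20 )1j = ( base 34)15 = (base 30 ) 19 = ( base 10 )39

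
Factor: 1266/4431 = 2/7 = 2^1*7^(-1)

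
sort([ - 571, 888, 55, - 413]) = [ - 571, - 413,  55,888] 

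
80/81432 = 10/10179 = 0.00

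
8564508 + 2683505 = 11248013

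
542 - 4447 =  - 3905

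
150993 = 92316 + 58677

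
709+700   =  1409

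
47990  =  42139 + 5851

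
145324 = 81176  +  64148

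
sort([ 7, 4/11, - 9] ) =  [- 9, 4/11, 7 ] 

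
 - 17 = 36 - 53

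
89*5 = 445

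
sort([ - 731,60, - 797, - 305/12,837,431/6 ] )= [ - 797, - 731, - 305/12,60,431/6 , 837 ] 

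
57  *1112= 63384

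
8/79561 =8/79561 = 0.00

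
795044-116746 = 678298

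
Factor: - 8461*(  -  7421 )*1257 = 3^1*41^1*181^1*419^1 * 8461^1 = 78925874817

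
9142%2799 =745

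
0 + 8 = 8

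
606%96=30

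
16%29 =16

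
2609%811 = 176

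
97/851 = 97/851=0.11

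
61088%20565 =19958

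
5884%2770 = 344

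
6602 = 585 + 6017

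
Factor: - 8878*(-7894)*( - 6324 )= - 443204461968 =- 2^4*3^1*17^1*23^1 * 31^1 * 193^1 * 3947^1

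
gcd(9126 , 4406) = 2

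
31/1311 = 31/1311 = 0.02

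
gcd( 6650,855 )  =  95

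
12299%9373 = 2926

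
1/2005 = 1/2005= 0.00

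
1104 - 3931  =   - 2827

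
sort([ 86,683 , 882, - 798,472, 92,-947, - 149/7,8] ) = [-947, - 798,-149/7 , 8,86,92,472,683 , 882 ]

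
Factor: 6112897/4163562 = 2^(-1)*3^( - 5)*7^2*13^(- 1)*659^( - 1)*124753^1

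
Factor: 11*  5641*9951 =3^1*11^1*31^1*107^1 *5641^1  =  617469501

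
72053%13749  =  3308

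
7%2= 1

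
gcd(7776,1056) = 96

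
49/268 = 49/268 = 0.18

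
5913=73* 81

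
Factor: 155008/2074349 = 2^7*7^1 * 173^1*2074349^ ( - 1 ) 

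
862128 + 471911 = 1334039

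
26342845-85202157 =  - 58859312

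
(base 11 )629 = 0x2F5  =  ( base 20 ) 1HH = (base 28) r1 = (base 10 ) 757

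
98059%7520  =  299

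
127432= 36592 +90840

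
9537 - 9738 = -201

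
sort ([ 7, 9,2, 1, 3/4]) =[ 3/4, 1,2,7 , 9]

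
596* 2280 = 1358880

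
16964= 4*4241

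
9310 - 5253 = 4057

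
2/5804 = 1/2902=0.00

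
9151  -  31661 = -22510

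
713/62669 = 713/62669= 0.01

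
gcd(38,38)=38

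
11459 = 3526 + 7933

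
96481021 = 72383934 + 24097087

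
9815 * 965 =9471475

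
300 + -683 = - 383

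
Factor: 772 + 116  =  888 = 2^3*3^1*37^1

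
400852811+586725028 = 987577839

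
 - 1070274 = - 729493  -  340781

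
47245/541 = 47245/541 = 87.33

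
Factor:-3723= -3^1 * 17^1*73^1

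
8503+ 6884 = 15387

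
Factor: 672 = 2^5*3^1*7^1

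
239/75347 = 239/75347 = 0.00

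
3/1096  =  3/1096 = 0.00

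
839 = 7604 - 6765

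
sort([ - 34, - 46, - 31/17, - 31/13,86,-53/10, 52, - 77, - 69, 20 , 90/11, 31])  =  [ - 77, - 69, - 46 , - 34, -53/10, - 31/13, - 31/17, 90/11, 20, 31, 52, 86]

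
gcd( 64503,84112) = 1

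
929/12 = 77 + 5/12= 77.42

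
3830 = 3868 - 38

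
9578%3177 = 47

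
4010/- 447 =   -  4010/447 = - 8.97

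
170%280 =170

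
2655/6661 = 2655/6661 = 0.40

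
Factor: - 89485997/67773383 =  - 1471^( - 1 ) * 46073^ ( - 1 )*89485997^1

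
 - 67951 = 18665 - 86616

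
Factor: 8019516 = 2^2 * 3^1 * 47^1*  59^1 *241^1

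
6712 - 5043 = 1669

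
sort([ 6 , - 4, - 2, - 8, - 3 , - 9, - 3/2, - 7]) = [ - 9, - 8, - 7, - 4,-3,  -  2, - 3/2, 6]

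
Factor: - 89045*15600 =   -  2^4 * 3^1*5^3*11^1*13^1*1619^1 = -  1389102000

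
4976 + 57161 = 62137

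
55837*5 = 279185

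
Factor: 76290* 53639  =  2^1 * 3^1*5^1*2543^1*53639^1 = 4092119310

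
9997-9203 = 794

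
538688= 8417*64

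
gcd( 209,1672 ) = 209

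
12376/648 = 19 + 8/81= 19.10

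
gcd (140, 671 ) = 1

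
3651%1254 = 1143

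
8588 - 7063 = 1525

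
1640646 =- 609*( - 2694 ) 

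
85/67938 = 85/67938 =0.00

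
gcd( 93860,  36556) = 988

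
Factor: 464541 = 3^1*7^1*11^1*2011^1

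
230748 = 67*3444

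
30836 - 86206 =-55370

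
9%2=1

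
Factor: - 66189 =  - 3^1*22063^1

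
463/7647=463/7647 = 0.06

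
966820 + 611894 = 1578714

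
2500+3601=6101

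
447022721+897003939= 1344026660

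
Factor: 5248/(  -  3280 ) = -8/5=- 2^3*5^ ( - 1 )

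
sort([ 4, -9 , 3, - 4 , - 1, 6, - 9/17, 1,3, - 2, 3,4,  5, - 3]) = [ - 9,  -  4,-3,  -  2,-1,- 9/17, 1,3, 3,3,4, 4, 5,6 ]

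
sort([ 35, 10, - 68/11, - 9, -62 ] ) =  [ - 62, - 9, - 68/11 , 10, 35 ] 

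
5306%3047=2259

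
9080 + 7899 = 16979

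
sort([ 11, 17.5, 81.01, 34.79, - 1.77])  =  [ - 1.77, 11,17.5,34.79, 81.01]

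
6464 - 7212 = -748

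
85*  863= 73355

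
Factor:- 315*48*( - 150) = 2^5*3^4*5^3*7^1 = 2268000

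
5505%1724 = 333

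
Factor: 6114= 2^1*3^1*1019^1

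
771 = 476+295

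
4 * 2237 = 8948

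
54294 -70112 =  - 15818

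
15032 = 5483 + 9549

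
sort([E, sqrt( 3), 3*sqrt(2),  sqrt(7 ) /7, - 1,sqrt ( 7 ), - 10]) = [ - 10, - 1,sqrt(7 )/7,sqrt(3),sqrt( 7),E,3*sqrt(2) ]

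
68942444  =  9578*7198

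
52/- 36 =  - 2+5/9 = - 1.44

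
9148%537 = 19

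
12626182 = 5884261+6741921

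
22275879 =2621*8499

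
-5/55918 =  - 1 + 55913/55918 = - 0.00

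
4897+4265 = 9162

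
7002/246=28+19/41 = 28.46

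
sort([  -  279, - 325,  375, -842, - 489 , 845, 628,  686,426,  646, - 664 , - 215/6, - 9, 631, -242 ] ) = [  -  842 ,  -  664, - 489, - 325 , - 279,-242, - 215/6,-9,  375, 426 , 628,631,  646,  686, 845]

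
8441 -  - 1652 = 10093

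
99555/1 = 99555 = 99555.00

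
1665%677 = 311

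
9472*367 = 3476224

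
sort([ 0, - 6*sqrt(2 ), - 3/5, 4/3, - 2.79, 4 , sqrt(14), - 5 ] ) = [ - 6 * sqrt(2) , - 5, - 2.79,-3/5, 0,4/3,sqrt(14 ),  4 ]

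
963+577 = 1540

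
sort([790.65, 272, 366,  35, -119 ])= [ - 119, 35, 272, 366, 790.65] 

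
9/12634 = 9/12634  =  0.00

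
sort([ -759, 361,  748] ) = [ - 759, 361 , 748]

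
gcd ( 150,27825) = 75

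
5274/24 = 879/4=219.75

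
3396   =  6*566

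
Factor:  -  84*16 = - 1344=-2^6*3^1*7^1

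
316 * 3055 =965380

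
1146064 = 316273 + 829791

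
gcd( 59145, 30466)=1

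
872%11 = 3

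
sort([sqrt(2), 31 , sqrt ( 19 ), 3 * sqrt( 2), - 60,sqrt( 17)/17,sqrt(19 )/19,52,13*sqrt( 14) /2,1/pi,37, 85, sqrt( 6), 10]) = [ - 60,sqrt(19)/19 , sqrt (17 )/17,1/pi , sqrt( 2),sqrt( 6 ),3 * sqrt( 2), sqrt(19 ),10, 13*sqrt(14) /2,31,37, 52,  85] 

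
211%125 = 86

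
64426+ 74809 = 139235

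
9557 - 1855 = 7702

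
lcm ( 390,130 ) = 390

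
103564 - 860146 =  - 756582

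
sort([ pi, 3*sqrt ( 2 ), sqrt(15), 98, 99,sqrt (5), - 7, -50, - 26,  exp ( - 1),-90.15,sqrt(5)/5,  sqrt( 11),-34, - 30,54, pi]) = [ - 90.15, - 50, - 34,-30, - 26,  -  7,  exp( - 1), sqrt(5 )/5, sqrt (5),pi,  pi,sqrt( 11 ),sqrt(15), 3* sqrt(2),54,  98  ,  99 ]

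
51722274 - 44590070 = 7132204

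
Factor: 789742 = 2^1*41^1*9631^1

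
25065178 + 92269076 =117334254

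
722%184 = 170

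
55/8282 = 55/8282 = 0.01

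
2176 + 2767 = 4943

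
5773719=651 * 8869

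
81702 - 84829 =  - 3127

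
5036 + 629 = 5665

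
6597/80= 82 +37/80 = 82.46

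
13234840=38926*340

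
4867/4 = 4867/4 = 1216.75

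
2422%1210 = 2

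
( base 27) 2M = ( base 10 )76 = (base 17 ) 48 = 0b1001100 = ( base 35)26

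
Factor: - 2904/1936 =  - 2^(-1) * 3^1 = -3/2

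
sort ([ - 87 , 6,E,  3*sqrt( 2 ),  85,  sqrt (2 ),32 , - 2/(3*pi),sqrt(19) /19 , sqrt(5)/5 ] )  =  [ -87, - 2/(3* pi), sqrt(19) /19, sqrt( 5 ) /5 , sqrt (2), E, 3 *sqrt( 2 ),  6,32,  85 ] 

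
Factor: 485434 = 2^1*251^1 * 967^1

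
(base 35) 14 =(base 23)1G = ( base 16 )27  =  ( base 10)39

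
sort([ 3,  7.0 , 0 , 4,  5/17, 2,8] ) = [ 0, 5/17, 2, 3, 4 , 7.0, 8 ] 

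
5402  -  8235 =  - 2833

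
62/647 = 62/647=0.10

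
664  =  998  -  334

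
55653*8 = 445224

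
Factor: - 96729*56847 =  -3^2*7^1*19^1*1697^1*2707^1 = -5498753463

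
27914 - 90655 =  - 62741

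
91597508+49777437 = 141374945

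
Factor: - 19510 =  - 2^1*5^1*1951^1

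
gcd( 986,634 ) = 2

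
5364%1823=1718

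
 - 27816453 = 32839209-60655662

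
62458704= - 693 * (  -  90128) 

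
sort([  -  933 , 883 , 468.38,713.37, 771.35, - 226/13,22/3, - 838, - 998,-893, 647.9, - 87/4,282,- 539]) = [ - 998, - 933, - 893, - 838 ,- 539,-87/4,-226/13, 22/3, 282, 468.38,647.9, 713.37,771.35, 883 ] 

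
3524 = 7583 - 4059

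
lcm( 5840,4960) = 362080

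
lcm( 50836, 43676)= 3100996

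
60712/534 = 113  +  185/267 =113.69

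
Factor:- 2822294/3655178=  - 1411147/1827589 = - 433^1*3259^1 * 1827589^(-1) 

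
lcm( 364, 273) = 1092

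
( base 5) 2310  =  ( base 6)1310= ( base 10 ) 330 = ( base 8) 512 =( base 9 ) 406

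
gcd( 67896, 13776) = 984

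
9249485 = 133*69545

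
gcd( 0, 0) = 0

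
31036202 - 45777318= - 14741116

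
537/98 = 5 + 47/98 = 5.48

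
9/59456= 9/59456 = 0.00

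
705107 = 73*9659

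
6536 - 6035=501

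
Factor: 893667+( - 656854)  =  236813 = 236813^1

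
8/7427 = 8/7427 = 0.00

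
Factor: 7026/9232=3513/4616 = 2^( - 3)*3^1 * 577^( - 1 )*1171^1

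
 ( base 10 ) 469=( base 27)ha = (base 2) 111010101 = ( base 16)1D5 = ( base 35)de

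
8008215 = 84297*95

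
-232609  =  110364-342973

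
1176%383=27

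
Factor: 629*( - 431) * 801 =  - 3^2 * 17^1*37^1 * 89^1 * 431^1 = - 217150299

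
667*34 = 22678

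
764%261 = 242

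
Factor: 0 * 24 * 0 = 0^1=0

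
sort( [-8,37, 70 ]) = [ - 8,  37, 70 ] 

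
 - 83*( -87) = 7221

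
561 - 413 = 148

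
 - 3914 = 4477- 8391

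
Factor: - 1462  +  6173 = 7^1 * 673^1 = 4711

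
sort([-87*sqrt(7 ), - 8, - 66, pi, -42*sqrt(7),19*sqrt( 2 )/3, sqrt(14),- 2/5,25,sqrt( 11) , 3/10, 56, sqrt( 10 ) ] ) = [  -  87*sqrt( 7), - 42*sqrt(7 ), - 66, - 8, - 2/5 , 3/10, pi,sqrt( 10 ), sqrt( 11),sqrt(14 ), 19*sqrt (2) /3, 25, 56 ] 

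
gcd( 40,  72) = 8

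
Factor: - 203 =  - 7^1*29^1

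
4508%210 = 98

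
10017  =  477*21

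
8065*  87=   701655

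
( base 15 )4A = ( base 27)2G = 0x46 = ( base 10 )70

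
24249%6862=3663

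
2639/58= 91/2 = 45.50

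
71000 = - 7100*( - 10)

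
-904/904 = -1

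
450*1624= 730800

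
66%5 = 1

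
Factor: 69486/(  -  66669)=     -  2^1 * 37^1*71^(-1 ) = - 74/71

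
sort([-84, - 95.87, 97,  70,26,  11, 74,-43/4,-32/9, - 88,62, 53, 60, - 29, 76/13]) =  [  -  95.87,- 88, -84 , - 29,-43/4,-32/9,  76/13,11, 26,53,60, 62, 70, 74, 97]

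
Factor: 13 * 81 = 3^4*13^1 = 1053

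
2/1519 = 2/1519=0.00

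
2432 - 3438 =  - 1006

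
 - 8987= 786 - 9773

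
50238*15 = 753570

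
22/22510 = 11/11255 = 0.00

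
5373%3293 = 2080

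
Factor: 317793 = 3^1*7^1*37^1*409^1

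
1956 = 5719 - 3763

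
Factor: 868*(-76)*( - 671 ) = 2^4*7^1 * 11^1*19^1*31^1*61^1 = 44264528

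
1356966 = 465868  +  891098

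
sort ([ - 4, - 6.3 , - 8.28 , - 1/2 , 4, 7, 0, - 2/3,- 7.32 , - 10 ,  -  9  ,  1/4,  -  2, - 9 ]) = [-10,-9 , - 9, - 8.28, - 7.32, - 6.3,-4, - 2,- 2/3, - 1/2, 0,  1/4, 4,7]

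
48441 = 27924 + 20517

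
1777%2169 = 1777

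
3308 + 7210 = 10518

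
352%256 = 96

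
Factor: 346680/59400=3^1  *  5^ ( - 1)*11^ ( - 1)*107^1  =  321/55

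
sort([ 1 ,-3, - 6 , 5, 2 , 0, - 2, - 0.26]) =[ -6,-3, - 2, - 0.26, 0 , 1, 2,5 ] 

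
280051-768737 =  - 488686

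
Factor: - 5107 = -5107^1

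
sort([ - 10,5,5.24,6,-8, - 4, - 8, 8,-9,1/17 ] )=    [  -  10, - 9, - 8, - 8,-4, 1/17, 5,5.24, 6, 8 ] 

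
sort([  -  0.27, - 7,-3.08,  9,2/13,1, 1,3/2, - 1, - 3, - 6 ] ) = [-7, -6,  -  3.08, - 3,  -  1, - 0.27,2/13,1,1,3/2,9] 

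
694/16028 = 347/8014 = 0.04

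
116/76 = 1+10/19 = 1.53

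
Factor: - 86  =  - 2^1*43^1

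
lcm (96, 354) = 5664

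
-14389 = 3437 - 17826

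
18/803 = 18/803 = 0.02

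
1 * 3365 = 3365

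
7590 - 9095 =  - 1505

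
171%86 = 85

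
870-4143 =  - 3273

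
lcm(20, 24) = 120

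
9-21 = - 12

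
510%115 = 50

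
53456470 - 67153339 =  - 13696869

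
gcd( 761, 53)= 1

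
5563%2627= 309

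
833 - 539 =294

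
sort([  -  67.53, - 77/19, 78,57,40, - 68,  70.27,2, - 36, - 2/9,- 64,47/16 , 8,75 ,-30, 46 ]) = [-68, - 67.53,  -  64, - 36, - 30, - 77/19, - 2/9,2, 47/16,8,40, 46, 57, 70.27, 75,78]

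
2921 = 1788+1133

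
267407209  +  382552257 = 649959466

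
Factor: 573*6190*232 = 822873840 = 2^4*3^1 * 5^1*29^1*191^1*619^1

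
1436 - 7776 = -6340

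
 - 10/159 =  - 10/159 = -0.06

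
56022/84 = 9337/14 = 666.93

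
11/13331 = 11/13331 = 0.00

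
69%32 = 5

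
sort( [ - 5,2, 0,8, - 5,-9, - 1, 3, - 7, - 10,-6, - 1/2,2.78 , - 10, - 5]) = [ - 10,- 10, - 9, - 7, - 6, - 5,-5, - 5, - 1, - 1/2,  0,2, 2.78,3, 8] 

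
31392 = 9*3488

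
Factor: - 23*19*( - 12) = 2^2*3^1 * 19^1*23^1 = 5244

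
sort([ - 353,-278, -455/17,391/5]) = [  -  353, - 278, - 455/17,391/5 ] 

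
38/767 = 38/767 = 0.05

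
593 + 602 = 1195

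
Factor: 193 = 193^1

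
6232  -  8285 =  - 2053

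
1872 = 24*78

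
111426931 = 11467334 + 99959597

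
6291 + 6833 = 13124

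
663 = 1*663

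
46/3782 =23/1891= 0.01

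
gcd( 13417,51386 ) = 1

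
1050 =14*75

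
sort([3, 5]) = [ 3,5 ]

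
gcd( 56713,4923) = 1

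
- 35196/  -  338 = 104 + 22/169= 104.13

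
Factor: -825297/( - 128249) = 3^1*131^( - 1) * 281^1 = 843/131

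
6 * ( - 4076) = -24456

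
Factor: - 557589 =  - 3^1*23^1*8081^1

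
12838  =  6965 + 5873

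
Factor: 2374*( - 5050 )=-2^2*5^2*101^1*1187^1 = - 11988700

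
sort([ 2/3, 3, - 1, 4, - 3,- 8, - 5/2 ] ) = [ - 8, - 3,  -  5/2, - 1, 2/3 , 3, 4]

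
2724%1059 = 606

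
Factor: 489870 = 2^1*3^2*5^1* 5443^1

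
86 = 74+12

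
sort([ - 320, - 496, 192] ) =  [  -  496, - 320, 192]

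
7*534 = 3738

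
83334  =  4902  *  17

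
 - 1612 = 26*( - 62)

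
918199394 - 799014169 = 119185225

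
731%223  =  62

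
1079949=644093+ 435856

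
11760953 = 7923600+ 3837353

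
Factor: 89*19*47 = 19^1*47^1*89^1=79477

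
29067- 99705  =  -70638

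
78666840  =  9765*8056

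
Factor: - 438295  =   - 5^1*11^1*13^1*613^1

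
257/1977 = 257/1977 = 0.13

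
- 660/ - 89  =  7  +  37/89 = 7.42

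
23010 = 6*3835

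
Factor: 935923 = 61^1*67^1*229^1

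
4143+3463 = 7606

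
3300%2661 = 639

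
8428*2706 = 22806168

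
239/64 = 3 +47/64 = 3.73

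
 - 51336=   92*( - 558)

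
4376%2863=1513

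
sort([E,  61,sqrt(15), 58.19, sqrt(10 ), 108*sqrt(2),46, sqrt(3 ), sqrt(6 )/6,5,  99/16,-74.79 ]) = [ - 74.79, sqrt(6)/6, sqrt(3), E , sqrt( 10 ),sqrt( 15 ), 5  ,  99/16, 46, 58.19, 61,108*sqrt(2 )]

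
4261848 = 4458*956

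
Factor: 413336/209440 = 2^(-2) * 5^(- 1)*11^1*17^( - 1)*61^1 = 671/340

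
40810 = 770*53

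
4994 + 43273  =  48267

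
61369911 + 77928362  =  139298273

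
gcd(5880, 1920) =120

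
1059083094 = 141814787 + 917268307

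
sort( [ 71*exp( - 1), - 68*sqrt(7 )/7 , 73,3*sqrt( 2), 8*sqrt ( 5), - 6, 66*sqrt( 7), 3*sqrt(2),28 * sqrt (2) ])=[ - 68*sqrt ( 7) /7, - 6, 3*sqrt( 2 ),3*sqrt( 2 ) , 8*sqrt (5), 71* exp( - 1), 28 * sqrt(2),73,66*sqrt( 7 ) ] 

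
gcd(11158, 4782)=1594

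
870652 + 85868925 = 86739577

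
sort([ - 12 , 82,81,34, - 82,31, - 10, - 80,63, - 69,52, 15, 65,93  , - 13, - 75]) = [ - 82, - 80, - 75, - 69, - 13, - 12, - 10, 15,31,34,52 , 63, 65, 81,82,93 ]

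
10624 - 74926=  - 64302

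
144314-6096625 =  - 5952311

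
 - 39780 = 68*( - 585)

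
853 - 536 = 317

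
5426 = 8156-2730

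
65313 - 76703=  -  11390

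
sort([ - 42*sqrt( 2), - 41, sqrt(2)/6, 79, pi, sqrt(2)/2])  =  [-42*sqrt(2), - 41, sqrt( 2) /6, sqrt( 2)/2,pi, 79] 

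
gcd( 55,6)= 1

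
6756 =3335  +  3421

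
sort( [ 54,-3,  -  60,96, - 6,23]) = [  -  60,-6, - 3,23,54, 96]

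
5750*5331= 30653250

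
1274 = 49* 26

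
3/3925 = 3/3925   =  0.00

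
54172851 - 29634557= 24538294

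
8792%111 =23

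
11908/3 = 3969 + 1/3 = 3969.33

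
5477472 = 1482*3696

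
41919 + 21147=63066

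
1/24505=1/24505 = 0.00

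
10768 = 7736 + 3032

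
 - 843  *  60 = -50580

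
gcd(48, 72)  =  24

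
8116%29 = 25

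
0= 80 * 0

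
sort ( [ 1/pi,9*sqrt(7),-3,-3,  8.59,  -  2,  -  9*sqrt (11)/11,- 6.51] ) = [  -  6.51,-3, - 3, - 9*sqrt(11) /11,-2 , 1/pi,8.59,9*sqrt(7 )] 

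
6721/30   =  224+1/30 = 224.03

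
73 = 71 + 2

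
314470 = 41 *7670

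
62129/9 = 62129/9 = 6903.22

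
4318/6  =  2159/3 =719.67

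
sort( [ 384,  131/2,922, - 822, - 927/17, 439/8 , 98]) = [- 822, - 927/17,439/8,131/2,  98,384, 922]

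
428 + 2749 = 3177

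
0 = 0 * 4593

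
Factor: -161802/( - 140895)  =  2^1 *5^( -1)*31^( - 1 )*89^1= 178/155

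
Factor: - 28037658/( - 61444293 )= 9345886/20481431 = 2^1*11^1*17^1 * 23^(-1)*67^ (-1)*13291^( - 1)*24989^1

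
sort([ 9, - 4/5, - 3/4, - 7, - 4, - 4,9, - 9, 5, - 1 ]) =[ - 9, - 7, - 4, - 4, - 1, - 4/5, - 3/4,5, 9,9 ]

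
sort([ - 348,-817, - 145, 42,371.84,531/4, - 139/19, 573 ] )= [ - 817,  -  348, - 145, - 139/19 , 42, 531/4, 371.84, 573] 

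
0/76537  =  0 = 0.00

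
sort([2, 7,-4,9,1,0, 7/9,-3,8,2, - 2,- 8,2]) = [ - 8, - 4, - 3, - 2,0,7/9,1,2, 2,2, 7,8,9] 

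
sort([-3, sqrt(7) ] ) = [ - 3,sqrt( 7 )]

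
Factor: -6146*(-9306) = 2^2*3^2 * 7^1 * 11^1*47^1*439^1 = 57194676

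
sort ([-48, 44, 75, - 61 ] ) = [-61, - 48,44,75]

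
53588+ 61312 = 114900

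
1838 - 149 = 1689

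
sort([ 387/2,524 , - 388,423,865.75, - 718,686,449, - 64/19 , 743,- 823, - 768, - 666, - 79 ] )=[-823 , - 768, - 718, -666, - 388, - 79, - 64/19,387/2,423,449, 524,686,743,865.75] 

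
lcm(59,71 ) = 4189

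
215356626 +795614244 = 1010970870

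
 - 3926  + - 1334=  - 5260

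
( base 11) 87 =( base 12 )7B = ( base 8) 137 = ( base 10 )95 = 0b1011111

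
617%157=146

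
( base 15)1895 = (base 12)30ab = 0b1010011000011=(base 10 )5315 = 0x14C3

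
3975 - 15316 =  - 11341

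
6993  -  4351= 2642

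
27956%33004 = 27956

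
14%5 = 4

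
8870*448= 3973760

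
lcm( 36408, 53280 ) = 2184480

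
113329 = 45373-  - 67956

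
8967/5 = 1793 + 2/5= 1793.40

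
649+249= 898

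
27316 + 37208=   64524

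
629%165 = 134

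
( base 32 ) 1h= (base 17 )2F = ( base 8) 61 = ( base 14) 37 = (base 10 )49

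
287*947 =271789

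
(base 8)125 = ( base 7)151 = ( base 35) 2f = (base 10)85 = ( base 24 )3D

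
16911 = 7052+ 9859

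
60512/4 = 15128=15128.00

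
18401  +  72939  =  91340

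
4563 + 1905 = 6468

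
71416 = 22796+48620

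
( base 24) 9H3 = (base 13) 2715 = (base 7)22212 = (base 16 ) 15DB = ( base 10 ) 5595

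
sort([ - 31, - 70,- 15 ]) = [ - 70, - 31, - 15 ]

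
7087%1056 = 751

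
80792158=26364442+54427716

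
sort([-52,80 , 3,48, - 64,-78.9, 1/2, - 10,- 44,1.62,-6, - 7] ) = [ - 78.9, - 64, - 52, - 44,- 10, - 7,  -  6, 1/2, 1.62,3,48, 80] 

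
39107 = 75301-36194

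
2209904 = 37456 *59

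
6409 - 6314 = 95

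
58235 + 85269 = 143504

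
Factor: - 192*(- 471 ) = 90432 = 2^6*3^2*157^1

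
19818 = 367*54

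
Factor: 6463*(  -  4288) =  - 27713344 = - 2^6*23^1*67^1*281^1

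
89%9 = 8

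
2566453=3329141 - 762688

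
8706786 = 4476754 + 4230032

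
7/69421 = 7/69421 = 0.00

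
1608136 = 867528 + 740608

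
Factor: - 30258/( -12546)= 41/17 = 17^(- 1 )*41^1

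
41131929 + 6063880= 47195809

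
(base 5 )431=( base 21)5b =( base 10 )116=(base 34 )3e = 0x74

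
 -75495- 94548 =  - 170043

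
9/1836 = 1/204  =  0.00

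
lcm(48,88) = 528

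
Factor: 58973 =17^1*3469^1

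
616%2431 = 616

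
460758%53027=36542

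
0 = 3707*0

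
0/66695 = 0 = 0.00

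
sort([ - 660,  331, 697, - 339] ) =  [ - 660, - 339, 331,697] 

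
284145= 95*2991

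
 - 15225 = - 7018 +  - 8207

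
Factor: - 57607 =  - 11^1 * 5237^1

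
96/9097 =96/9097 = 0.01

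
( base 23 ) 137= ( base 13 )377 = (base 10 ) 605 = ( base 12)425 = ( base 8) 1135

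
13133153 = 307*42779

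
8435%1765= 1375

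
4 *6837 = 27348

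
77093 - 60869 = 16224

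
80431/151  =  80431/151=532.66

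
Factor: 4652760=2^3 * 3^1 *5^1*7^1*29^1* 191^1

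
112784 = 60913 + 51871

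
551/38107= 551/38107 = 0.01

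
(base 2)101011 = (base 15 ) 2d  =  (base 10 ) 43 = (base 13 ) 34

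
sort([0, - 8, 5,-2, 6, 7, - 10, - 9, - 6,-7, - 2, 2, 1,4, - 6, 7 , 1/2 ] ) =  [ - 10, - 9, - 8, - 7, - 6, - 6,-2, - 2,0, 1/2, 1, 2, 4, 5,6,7, 7 ]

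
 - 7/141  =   - 1 + 134/141 =-  0.05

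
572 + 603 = 1175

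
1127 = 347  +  780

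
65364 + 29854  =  95218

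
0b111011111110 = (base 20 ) 9bi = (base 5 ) 110323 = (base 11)297a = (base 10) 3838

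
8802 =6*1467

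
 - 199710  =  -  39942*5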